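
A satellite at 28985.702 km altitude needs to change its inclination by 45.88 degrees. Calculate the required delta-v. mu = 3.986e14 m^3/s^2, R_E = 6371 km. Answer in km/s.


r = 35356.7020 km = 3.5356702e+07 m
V = sqrt(mu/r) = 3357.6295 m/s
di = 45.88 deg = 0.8007571 rad
dV = 2*V*sin(di/2) = 2*3357.6295*sin(0.4003785)
dV = 2617.3861 m/s = 2.6174 km/s

2.6174 km/s


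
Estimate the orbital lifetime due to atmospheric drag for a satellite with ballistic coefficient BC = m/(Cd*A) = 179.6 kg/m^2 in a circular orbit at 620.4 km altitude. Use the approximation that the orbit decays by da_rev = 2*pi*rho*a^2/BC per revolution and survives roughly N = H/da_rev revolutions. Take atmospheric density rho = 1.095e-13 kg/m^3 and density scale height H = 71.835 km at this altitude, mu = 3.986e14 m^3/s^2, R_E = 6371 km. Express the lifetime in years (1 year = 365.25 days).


a = R_E + alt = 6991.4000 km = 6.9914e+06 m
da_rev = 2*pi*rho*a^2/BC = 2*pi*1.095e-13*(6.9914e+06)^2/179.6 = 0.187247469 m per revolution
N = H/da_rev = 71835.0000 m / 0.187247469 m = 383636.6946 revolutions
P = 2*pi*sqrt(a^3/mu) = 5817.7820 s
lifetime = N*P = 383636.6946 * 5817.7820 = 2.2319147e+09 s = 25832.3457 days
years = 25832.3457 / 365.25 = 70.7251 years

70.7251 years


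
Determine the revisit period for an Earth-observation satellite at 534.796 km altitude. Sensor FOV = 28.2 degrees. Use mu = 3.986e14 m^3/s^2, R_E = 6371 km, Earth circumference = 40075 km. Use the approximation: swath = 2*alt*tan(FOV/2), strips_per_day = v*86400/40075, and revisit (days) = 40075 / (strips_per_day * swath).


swath = 2*534.796*tan(0.2460914) = 268.6629 km
v = sqrt(mu/r) = 7597.3437 m/s = 7.5973 km/s
strips/day = v*86400/40075 = 7.5973*86400/40075 = 16.3796
coverage/day = strips * swath = 16.3796 * 268.6629 = 4400.5783 km
revisit = 40075 / 4400.5783 = 9.1068 days

9.1068 days


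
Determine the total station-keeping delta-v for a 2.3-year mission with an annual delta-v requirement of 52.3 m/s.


dV = rate * years = 52.3 * 2.3
dV = 120.2900 m/s

120.2900 m/s


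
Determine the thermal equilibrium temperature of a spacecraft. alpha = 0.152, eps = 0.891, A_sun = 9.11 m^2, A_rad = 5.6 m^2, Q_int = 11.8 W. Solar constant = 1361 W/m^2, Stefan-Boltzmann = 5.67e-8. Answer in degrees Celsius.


Numerator = alpha*S*A_sun + Q_int = 0.152*1361*9.11 + 11.8 = 1896.4039 W
Denominator = eps*sigma*A_rad = 0.891*5.67e-8*5.6 = 2.8291032e-07 W/K^4
T^4 = 6.7031981e+09 K^4
T = 286.1347 K = 12.9847 C

12.9847 degrees Celsius


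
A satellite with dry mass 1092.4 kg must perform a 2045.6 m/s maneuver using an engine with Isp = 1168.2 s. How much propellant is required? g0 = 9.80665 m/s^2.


ve = Isp * g0 = 1168.2 * 9.80665 = 11456.128530 m/s
mass ratio = exp(dv/ve) = exp(2045.6/11456.128530) = 1.19549395
m_prop = m_dry * (mr - 1) = 1092.4 * (1.19549395 - 1)
m_prop = 213.5576 kg

213.5576 kg


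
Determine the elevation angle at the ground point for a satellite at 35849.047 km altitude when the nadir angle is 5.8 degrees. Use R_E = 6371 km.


r = R_E + alt = 42220.0470 km
Law of sines in the satellite / Earth-center / ground-point triangle:
  sin(nadir)/R_E = sin(90 + el)/r  =>  cos(el) = (r/R_E)*sin(nadir)
cos(el) = (42220.0470 / 6371.0000) * sin(5.8 deg) = 0.669691
el = arccos(0.669691) = 47.9568 deg
(Earth-central angle = 90 - nadir - el = 36.2432 deg)

47.9568 degrees


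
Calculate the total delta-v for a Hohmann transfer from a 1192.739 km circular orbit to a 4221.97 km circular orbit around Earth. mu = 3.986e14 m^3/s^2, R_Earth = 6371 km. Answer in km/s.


r1 = 7563.7390 km = 7.563739e+06 m
r2 = 10592.9700 km = 1.059297e+07 m
dv1 = sqrt(mu/r1)*(sqrt(2*r2/(r1+r2)) - 1) = 582.2238 m/s
dv2 = sqrt(mu/r2)*(1 - sqrt(2*r1/(r1+r2))) = 535.0455 m/s
total dv = |dv1| + |dv2| = 582.2238 + 535.0455 = 1117.2693 m/s = 1.1173 km/s

1.1173 km/s


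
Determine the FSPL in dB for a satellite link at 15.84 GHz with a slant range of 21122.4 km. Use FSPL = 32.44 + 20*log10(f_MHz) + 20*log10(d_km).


f = 15.84 GHz = 15840.0000 MHz
d = 21122.4 km
FSPL = 32.44 + 20*log10(15840.0000) + 20*log10(21122.4)
FSPL = 32.44 + 83.9951 + 86.4949
FSPL = 202.9300 dB

202.9300 dB


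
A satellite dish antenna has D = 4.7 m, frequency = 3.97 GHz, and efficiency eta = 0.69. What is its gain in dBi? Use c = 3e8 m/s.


lambda = c/f = 3e8 / 3.97e+09 = 0.07556675 m
G = eta*(pi*D/lambda)^2 = 0.69*(pi*4.7/0.07556675)^2
G = 26344.0812 (linear)
G = 10*log10(26344.0812) = 44.2068 dBi

44.2068 dBi


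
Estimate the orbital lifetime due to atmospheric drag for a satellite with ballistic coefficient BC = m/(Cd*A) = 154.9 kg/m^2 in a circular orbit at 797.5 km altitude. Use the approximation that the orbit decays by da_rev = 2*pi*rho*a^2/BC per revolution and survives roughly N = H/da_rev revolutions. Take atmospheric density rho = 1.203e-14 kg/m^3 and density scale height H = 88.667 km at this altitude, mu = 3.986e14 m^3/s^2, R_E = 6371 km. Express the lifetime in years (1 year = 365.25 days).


a = R_E + alt = 7168.5000 km = 7.1685e+06 m
da_rev = 2*pi*rho*a^2/BC = 2*pi*1.203e-14*(7.1685e+06)^2/154.9 = 0.0250755609 m per revolution
N = H/da_rev = 88667.0000 m / 0.0250755609 m = 3.5359927e+06 revolutions
P = 2*pi*sqrt(a^3/mu) = 6040.2325 s
lifetime = N*P = 3.5359927e+06 * 6040.2325 = 2.1358218e+10 s = 247201.5961 days
years = 247201.5961 / 365.25 = 676.8011 years

676.8011 years


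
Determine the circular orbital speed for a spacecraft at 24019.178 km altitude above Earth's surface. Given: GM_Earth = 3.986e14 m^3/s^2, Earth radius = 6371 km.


r = R_E + alt = 6371.0 + 24019.178 = 30390.1780 km = 3.0390178e+07 m
v = sqrt(mu/r) = sqrt(3.986e14 / 3.0390178e+07) = 3621.6129 m/s = 3.6216 km/s

3.6216 km/s


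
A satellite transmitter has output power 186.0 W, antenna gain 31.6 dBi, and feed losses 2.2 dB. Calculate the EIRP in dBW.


Pt = 186.0 W = 22.6951 dBW
EIRP = Pt_dBW + Gt - losses = 22.6951 + 31.6 - 2.2 = 52.0951 dBW

52.0951 dBW


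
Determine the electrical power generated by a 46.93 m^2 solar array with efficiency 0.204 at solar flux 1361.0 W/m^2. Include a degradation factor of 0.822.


P = area * eta * S * degradation
P = 46.93 * 0.204 * 1361.0 * 0.822
P = 10710.5227 W

10710.5227 W


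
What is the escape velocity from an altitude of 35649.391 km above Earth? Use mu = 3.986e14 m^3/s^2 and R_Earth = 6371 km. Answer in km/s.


r = 6371.0 + 35649.391 = 42020.3910 km = 4.2020391e+07 m
v_esc = sqrt(2*mu/r) = sqrt(2*3.986e14 / 4.2020391e+07)
v_esc = 4355.6563 m/s = 4.3557 km/s

4.3557 km/s


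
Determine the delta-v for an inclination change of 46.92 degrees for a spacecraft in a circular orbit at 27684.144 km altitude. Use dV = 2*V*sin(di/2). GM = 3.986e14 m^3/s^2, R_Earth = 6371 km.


r = 34055.1440 km = 3.4055144e+07 m
V = sqrt(mu/r) = 3421.1907 m/s
di = 46.92 deg = 0.8189085 rad
dV = 2*V*sin(di/2) = 2*3421.1907*sin(0.4094542)
dV = 2724.0119 m/s = 2.7240 km/s

2.7240 km/s


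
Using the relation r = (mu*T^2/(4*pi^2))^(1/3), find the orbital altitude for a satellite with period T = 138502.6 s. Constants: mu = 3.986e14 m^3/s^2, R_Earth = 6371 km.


T = 138502.6 s
r = (mu*T^2/(4*pi^2))^(1/3) = (3.986e14 * 138502.6^2 / (4*pi^2))^(1/3)
r = 5.785814e+07 m = 57858.1403 km
alt = r - R_E = 57858.1403 - 6371 = 51487.1403 km

51487.1403 km


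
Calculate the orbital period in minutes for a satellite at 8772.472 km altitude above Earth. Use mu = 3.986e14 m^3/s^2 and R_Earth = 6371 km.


r = 15143.4720 km = 1.5143472e+07 m
T = 2*pi*sqrt(r^3/mu) = 2*pi*sqrt(3.4727728e+21 / 3.986e14)
T = 18545.9639 s = 309.0994 min

309.0994 minutes


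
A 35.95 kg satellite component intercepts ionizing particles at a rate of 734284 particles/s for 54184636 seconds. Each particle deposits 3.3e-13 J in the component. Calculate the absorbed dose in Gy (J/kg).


Total energy deposited = rate * time * E_per
  = 734284 * 54184636 * 3.3e-13 = 13.1297 J
Dose = E_total / mass = 13.1297 / 35.95
Dose = 0.3652206 Gy

0.3652 Gy


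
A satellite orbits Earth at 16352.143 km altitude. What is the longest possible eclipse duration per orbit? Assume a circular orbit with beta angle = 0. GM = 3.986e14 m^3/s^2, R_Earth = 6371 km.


r = 22723.1430 km
T = 568.1494 min
Eclipse fraction = arcsin(R_E/r)/pi = arcsin(6371.0000/22723.1430)/pi
= arcsin(0.2803749)/pi = 0.0904588
Eclipse duration = 0.0904588 * 568.1494 = 51.3941 min

51.3941 minutes


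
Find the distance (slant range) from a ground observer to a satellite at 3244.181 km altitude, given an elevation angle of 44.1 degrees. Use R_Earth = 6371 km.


h = 3244.181 km, el = 44.1 deg
d = -R_E*sin(el) + sqrt((R_E*sin(el))^2 + 2*R_E*h + h^2)
d = -6371.0000*sin(0.7696902) + sqrt((6371.0000*0.6959128)^2 + 2*6371.0000*3244.181 + 3244.181^2)
d = 4023.2545 km

4023.2545 km


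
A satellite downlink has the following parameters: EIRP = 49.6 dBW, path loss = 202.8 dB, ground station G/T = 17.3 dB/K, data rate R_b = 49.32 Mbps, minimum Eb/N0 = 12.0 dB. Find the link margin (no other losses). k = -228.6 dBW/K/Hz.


C/N0 = EIRP - FSPL + G/T - k = 49.6 - 202.8 + 17.3 - (-228.6)
C/N0 = 92.7000 dB-Hz
R_b = 49.32 Mbps = 4.932e+07 bps -> 10*log10(R_b) = 76.9302 dB-Hz
Eb/N0 = C/N0 - 10*log10(R_b) = 92.7000 - 76.9302 = 15.7698 dB
Margin = Eb/N0 - Eb/N0_req = 15.7698 - 12.0 = 3.7698 dB (link closes)

3.7698 dB


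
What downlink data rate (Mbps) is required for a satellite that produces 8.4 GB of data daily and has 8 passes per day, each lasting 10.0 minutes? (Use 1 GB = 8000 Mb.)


total contact time = 8 * 10.0 * 60 = 4800.0000 s
data = 8.4 GB = 67200.0000 Mb
rate = 67200.0000 / 4800.0000 = 14.0000 Mbps

14.0000 Mbps


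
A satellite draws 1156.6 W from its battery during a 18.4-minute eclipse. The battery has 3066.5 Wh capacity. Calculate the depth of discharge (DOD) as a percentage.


E_used = P * t / 60 = 1156.6 * 18.4 / 60 = 354.6907 Wh
DOD = E_used / E_total * 100 = 354.6907 / 3066.5 * 100
DOD = 11.5666 %

11.5666 %


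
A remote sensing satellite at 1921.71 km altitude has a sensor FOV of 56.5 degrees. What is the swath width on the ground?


FOV = 56.5 deg = 0.986111 rad
swath = 2 * alt * tan(FOV/2) = 2 * 1921.71 * tan(0.4930555)
swath = 2 * 1921.71 * 0.5373194
swath = 2065.1441 km

2065.1441 km


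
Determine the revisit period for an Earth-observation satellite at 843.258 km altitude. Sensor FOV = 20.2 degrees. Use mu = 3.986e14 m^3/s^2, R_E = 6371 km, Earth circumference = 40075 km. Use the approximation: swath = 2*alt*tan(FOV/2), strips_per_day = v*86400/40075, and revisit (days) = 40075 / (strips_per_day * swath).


swath = 2*843.258*tan(0.1762783) = 300.4143 km
v = sqrt(mu/r) = 7433.1486 m/s = 7.4331 km/s
strips/day = v*86400/40075 = 7.4331*86400/40075 = 16.0256
coverage/day = strips * swath = 16.0256 * 300.4143 = 4814.3046 km
revisit = 40075 / 4814.3046 = 8.3242 days

8.3242 days


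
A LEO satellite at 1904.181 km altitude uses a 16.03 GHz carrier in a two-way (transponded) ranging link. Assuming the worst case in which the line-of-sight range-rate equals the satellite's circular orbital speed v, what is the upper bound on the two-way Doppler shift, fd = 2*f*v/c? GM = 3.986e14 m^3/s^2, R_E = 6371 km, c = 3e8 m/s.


r = 8.275181e+06 m
v = sqrt(mu/r) = 6940.3264 m/s (worst-case radial velocity)
f = 16.03 GHz = 1.603e+10 Hz
fd = 2*f*v/c = 2*1.603e+10*6940.3264/3.0e+08
fd = 741689.5492 Hz

741689.5492 Hz


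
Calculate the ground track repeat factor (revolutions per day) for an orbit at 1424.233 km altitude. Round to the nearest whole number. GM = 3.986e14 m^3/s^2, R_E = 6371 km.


r = 7.795233e+06 m
T = 2*pi*sqrt(r^3/mu) = 6849.4370 s = 114.1573 min
revs/day = 1440 / 114.1573 = 12.6142
Rounded: 13 revolutions per day

13 revolutions per day


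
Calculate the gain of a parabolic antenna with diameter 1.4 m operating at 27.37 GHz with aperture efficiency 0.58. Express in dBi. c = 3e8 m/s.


lambda = c/f = 3e8 / 2.737e+10 = 0.01096091 m
G = eta*(pi*D/lambda)^2 = 0.58*(pi*1.4/0.01096091)^2
G = 93387.9615 (linear)
G = 10*log10(93387.9615) = 49.7029 dBi

49.7029 dBi


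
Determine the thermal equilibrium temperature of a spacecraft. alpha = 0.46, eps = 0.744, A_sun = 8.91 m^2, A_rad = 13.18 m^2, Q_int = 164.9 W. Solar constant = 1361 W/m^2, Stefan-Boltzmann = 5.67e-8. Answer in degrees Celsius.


Numerator = alpha*S*A_sun + Q_int = 0.46*1361*8.91 + 164.9 = 5743.0946 W
Denominator = eps*sigma*A_rad = 0.744*5.67e-8*13.18 = 5.5599566e-07 W/K^4
T^4 = 1.0329387e+10 K^4
T = 318.8002 K = 45.6502 C

45.6502 degrees Celsius


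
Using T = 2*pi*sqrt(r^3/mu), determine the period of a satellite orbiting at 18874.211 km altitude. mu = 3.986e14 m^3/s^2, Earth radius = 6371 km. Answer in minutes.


r = 25245.2110 km = 2.5245211e+07 m
T = 2*pi*sqrt(r^3/mu) = 2*pi*sqrt(1.6089295e+22 / 3.986e14)
T = 39919.0069 s = 665.3168 min

665.3168 minutes


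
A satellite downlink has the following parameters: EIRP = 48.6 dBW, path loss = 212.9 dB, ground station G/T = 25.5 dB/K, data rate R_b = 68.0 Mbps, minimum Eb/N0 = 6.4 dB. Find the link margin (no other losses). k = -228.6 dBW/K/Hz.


C/N0 = EIRP - FSPL + G/T - k = 48.6 - 212.9 + 25.5 - (-228.6)
C/N0 = 89.8000 dB-Hz
R_b = 68.0 Mbps = 6.8e+07 bps -> 10*log10(R_b) = 78.3251 dB-Hz
Eb/N0 = C/N0 - 10*log10(R_b) = 89.8000 - 78.3251 = 11.4749 dB
Margin = Eb/N0 - Eb/N0_req = 11.4749 - 6.4 = 5.0749 dB (link closes)

5.0749 dB


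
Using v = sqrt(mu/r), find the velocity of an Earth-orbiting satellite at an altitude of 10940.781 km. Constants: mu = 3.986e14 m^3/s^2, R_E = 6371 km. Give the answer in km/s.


r = R_E + alt = 6371.0 + 10940.781 = 17311.7810 km = 1.7311781e+07 m
v = sqrt(mu/r) = sqrt(3.986e14 / 1.7311781e+07) = 4798.4146 m/s = 4.7984 km/s

4.7984 km/s


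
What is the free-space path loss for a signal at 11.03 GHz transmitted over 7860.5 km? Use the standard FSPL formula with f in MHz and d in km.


f = 11.03 GHz = 11030.0000 MHz
d = 7860.5 km
FSPL = 32.44 + 20*log10(11030.0000) + 20*log10(7860.5)
FSPL = 32.44 + 80.8515 + 77.9090
FSPL = 191.2005 dB

191.2005 dB


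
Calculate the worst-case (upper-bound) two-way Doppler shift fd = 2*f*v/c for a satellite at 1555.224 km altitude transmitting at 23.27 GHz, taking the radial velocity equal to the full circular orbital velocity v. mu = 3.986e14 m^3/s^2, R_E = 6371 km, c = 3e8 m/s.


r = 7.926224e+06 m
v = sqrt(mu/r) = 7091.4570 m/s (worst-case radial velocity)
f = 23.27 GHz = 2.327e+10 Hz
fd = 2*f*v/c = 2*2.327e+10*7091.4570/3.0e+08
fd = 1.1001214e+06 Hz

1.1001e+06 Hz


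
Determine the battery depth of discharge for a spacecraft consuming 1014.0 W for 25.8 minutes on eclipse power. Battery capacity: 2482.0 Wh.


E_used = P * t / 60 = 1014.0 * 25.8 / 60 = 436.0200 Wh
DOD = E_used / E_total * 100 = 436.0200 / 2482.0 * 100
DOD = 17.5673 %

17.5673 %


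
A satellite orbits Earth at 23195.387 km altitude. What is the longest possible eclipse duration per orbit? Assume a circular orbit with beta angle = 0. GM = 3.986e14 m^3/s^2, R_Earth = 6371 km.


r = 29566.3870 km
T = 843.2520 min
Eclipse fraction = arcsin(R_E/r)/pi = arcsin(6371.0000/29566.3870)/pi
= arcsin(0.2154812)/pi = 0.06913199
Eclipse duration = 0.06913199 * 843.2520 = 58.2957 min

58.2957 minutes


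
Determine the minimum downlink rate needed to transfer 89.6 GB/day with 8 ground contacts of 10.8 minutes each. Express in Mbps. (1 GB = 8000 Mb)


total contact time = 8 * 10.8 * 60 = 5184.0000 s
data = 89.6 GB = 716800.0000 Mb
rate = 716800.0000 / 5184.0000 = 138.2716 Mbps

138.2716 Mbps


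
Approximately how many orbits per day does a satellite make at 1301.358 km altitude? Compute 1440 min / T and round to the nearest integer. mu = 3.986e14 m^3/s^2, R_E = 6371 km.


r = 7.672358e+06 m
T = 2*pi*sqrt(r^3/mu) = 6688.1270 s = 111.4688 min
revs/day = 1440 / 111.4688 = 12.9184
Rounded: 13 revolutions per day

13 revolutions per day


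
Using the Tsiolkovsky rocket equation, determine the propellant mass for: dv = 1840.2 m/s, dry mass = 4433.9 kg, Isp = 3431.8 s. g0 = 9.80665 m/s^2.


ve = Isp * g0 = 3431.8 * 9.80665 = 33654.461470 m/s
mass ratio = exp(dv/ve) = exp(1840.2/33654.461470) = 1.05620176
m_prop = m_dry * (mr - 1) = 4433.9 * (1.05620176 - 1)
m_prop = 249.1930 kg

249.1930 kg


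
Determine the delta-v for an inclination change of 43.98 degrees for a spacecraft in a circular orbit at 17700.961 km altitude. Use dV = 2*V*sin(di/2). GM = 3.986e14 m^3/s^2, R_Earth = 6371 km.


r = 24071.9610 km = 2.4071961e+07 m
V = sqrt(mu/r) = 4069.2363 m/s
di = 43.98 deg = 0.7675958 rad
dV = 2*V*sin(di/2) = 2*4069.2363*sin(0.3837979)
dV = 3047.4085 m/s = 3.0474 km/s

3.0474 km/s


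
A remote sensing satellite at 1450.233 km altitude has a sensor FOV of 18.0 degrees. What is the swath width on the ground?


FOV = 18.0 deg = 0.3141593 rad
swath = 2 * alt * tan(FOV/2) = 2 * 1450.233 * tan(0.1570796)
swath = 2 * 1450.233 * 0.1583844
swath = 459.3887 km

459.3887 km


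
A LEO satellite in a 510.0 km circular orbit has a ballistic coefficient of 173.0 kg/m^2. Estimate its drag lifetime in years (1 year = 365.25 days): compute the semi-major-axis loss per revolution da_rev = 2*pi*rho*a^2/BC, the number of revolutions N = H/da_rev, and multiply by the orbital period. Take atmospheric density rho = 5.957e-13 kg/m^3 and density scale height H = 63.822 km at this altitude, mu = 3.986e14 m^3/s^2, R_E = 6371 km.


a = R_E + alt = 6881.0000 km = 6.881e+06 m
da_rev = 2*pi*rho*a^2/BC = 2*pi*5.957e-13*(6.881e+06)^2/173.0 = 1.024388 m per revolution
N = H/da_rev = 63822.0000 m / 1.024388 m = 62302.5652 revolutions
P = 2*pi*sqrt(a^3/mu) = 5680.5261 s
lifetime = N*P = 62302.5652 * 5680.5261 = 3.5391135e+08 s = 4096.1961 days
years = 4096.1961 / 365.25 = 11.2148 years

11.2148 years


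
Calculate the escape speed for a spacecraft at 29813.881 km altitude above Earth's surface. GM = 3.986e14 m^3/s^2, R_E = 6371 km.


r = 6371.0 + 29813.881 = 36184.8810 km = 3.6184881e+07 m
v_esc = sqrt(2*mu/r) = sqrt(2*3.986e14 / 3.6184881e+07)
v_esc = 4693.7513 m/s = 4.6938 km/s

4.6938 km/s


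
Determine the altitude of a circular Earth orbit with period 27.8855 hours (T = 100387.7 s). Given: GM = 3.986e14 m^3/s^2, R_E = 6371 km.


T = 100387.7 s
r = (mu*T^2/(4*pi^2))^(1/3) = (3.986e14 * 100387.7^2 / (4*pi^2))^(1/3)
r = 4.6685232e+07 m = 46685.2321 km
alt = r - R_E = 46685.2321 - 6371 = 40314.2321 km

40314.2321 km


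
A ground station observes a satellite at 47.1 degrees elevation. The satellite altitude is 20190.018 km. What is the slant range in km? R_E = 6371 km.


h = 20190.018 km, el = 47.1 deg
d = -R_E*sin(el) + sqrt((R_E*sin(el))^2 + 2*R_E*h + h^2)
d = -6371.0000*sin(0.8220501) + sqrt((6371.0000*0.7325429)^2 + 2*6371.0000*20190.018 + 20190.018^2)
d = 21537.5339 km

21537.5339 km


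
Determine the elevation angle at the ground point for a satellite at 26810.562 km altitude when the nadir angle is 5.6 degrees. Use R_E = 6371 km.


r = R_E + alt = 33181.5620 km
Law of sines in the satellite / Earth-center / ground-point triangle:
  sin(nadir)/R_E = sin(90 + el)/r  =>  cos(el) = (r/R_E)*sin(nadir)
cos(el) = (33181.5620 / 6371.0000) * sin(5.6 deg) = 0.5082331
el = arccos(0.5082331) = 59.4538 deg
(Earth-central angle = 90 - nadir - el = 24.9462 deg)

59.4538 degrees


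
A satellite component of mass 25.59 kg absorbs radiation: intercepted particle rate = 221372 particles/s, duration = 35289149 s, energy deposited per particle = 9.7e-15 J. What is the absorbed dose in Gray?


Total energy deposited = rate * time * E_per
  = 221372 * 35289149 * 9.7e-15 = 0.07577669 J
Dose = E_total / mass = 0.07577669 / 25.59
Dose = 0.002961184 Gy

0.0030 Gy


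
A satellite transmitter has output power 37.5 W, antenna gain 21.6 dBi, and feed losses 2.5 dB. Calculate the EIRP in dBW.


Pt = 37.5 W = 15.7403 dBW
EIRP = Pt_dBW + Gt - losses = 15.7403 + 21.6 - 2.5 = 34.8403 dBW

34.8403 dBW


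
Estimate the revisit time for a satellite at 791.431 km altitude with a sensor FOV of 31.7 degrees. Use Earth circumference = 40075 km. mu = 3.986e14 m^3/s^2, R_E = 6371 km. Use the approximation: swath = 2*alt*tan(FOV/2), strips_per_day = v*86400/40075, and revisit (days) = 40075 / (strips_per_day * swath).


swath = 2*791.431*tan(0.2766347) = 449.3971 km
v = sqrt(mu/r) = 7459.9930 m/s = 7.4600 km/s
strips/day = v*86400/40075 = 7.4600*86400/40075 = 16.0834
coverage/day = strips * swath = 16.0834 * 449.3971 = 7227.8458 km
revisit = 40075 / 7227.8458 = 5.5445 days

5.5445 days


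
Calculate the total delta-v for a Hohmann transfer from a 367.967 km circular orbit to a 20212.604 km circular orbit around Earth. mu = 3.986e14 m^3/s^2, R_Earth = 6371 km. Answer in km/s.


r1 = 6738.9670 km = 6.738967e+06 m
r2 = 26583.6040 km = 2.6583604e+07 m
dv1 = sqrt(mu/r1)*(sqrt(2*r2/(r1+r2)) - 1) = 2023.7859 m/s
dv2 = sqrt(mu/r2)*(1 - sqrt(2*r1/(r1+r2))) = 1409.5770 m/s
total dv = |dv1| + |dv2| = 2023.7859 + 1409.5770 = 3433.3628 m/s = 3.4334 km/s

3.4334 km/s


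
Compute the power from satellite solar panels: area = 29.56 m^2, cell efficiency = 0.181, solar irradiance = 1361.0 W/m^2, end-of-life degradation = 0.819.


P = area * eta * S * degradation
P = 29.56 * 0.181 * 1361.0 * 0.819
P = 5963.8269 W

5963.8269 W


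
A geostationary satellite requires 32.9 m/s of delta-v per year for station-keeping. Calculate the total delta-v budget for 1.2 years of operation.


dV = rate * years = 32.9 * 1.2
dV = 39.4800 m/s

39.4800 m/s


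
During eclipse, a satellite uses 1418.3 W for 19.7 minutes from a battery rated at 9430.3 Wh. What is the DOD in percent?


E_used = P * t / 60 = 1418.3 * 19.7 / 60 = 465.6752 Wh
DOD = E_used / E_total * 100 = 465.6752 / 9430.3 * 100
DOD = 4.9381 %

4.9381 %


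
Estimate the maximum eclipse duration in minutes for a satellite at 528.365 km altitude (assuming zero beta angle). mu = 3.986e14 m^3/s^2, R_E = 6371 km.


r = 6899.3650 km
T = 95.0547 min
Eclipse fraction = arcsin(R_E/r)/pi = arcsin(6371.0000/6899.3650)/pi
= arcsin(0.9234183)/pi = 0.3746169
Eclipse duration = 0.3746169 * 95.0547 = 35.6091 min

35.6091 minutes


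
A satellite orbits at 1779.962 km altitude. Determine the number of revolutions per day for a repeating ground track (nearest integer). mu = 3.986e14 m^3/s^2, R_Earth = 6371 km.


r = 8.150962e+06 m
T = 2*pi*sqrt(r^3/mu) = 7323.5984 s = 122.0600 min
revs/day = 1440 / 122.0600 = 11.7975
Rounded: 12 revolutions per day

12 revolutions per day


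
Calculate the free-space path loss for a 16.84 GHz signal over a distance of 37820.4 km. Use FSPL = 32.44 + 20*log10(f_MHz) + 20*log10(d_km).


f = 16.84 GHz = 16840.0000 MHz
d = 37820.4 km
FSPL = 32.44 + 20*log10(16840.0000) + 20*log10(37820.4)
FSPL = 32.44 + 84.5268 + 91.5545
FSPL = 208.5214 dB

208.5214 dB


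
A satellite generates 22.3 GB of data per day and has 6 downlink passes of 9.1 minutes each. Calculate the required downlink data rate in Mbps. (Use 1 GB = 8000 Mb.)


total contact time = 6 * 9.1 * 60 = 3276.0000 s
data = 22.3 GB = 178400.0000 Mb
rate = 178400.0000 / 3276.0000 = 54.4567 Mbps

54.4567 Mbps


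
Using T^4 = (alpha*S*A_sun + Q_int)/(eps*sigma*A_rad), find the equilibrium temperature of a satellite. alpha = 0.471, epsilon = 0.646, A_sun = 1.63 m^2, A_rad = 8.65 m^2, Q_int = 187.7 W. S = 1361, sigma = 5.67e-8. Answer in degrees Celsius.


Numerator = alpha*S*A_sun + Q_int = 0.471*1361*1.63 + 187.7 = 1232.5805 W
Denominator = eps*sigma*A_rad = 0.646*5.67e-8*8.65 = 3.1683393e-07 W/K^4
T^4 = 3.8903047e+09 K^4
T = 249.7445 K = -23.4055 C

-23.4055 degrees Celsius


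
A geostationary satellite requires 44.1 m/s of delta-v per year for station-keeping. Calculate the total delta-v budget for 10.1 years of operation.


dV = rate * years = 44.1 * 10.1
dV = 445.4100 m/s

445.4100 m/s


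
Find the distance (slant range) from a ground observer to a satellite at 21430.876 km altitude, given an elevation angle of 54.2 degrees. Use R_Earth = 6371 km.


h = 21430.876 km, el = 54.2 deg
d = -R_E*sin(el) + sqrt((R_E*sin(el))^2 + 2*R_E*h + h^2)
d = -6371.0000*sin(0.9459685) + sqrt((6371.0000*0.8110638)^2 + 2*6371.0000*21430.876 + 21430.876^2)
d = 22383.6748 km

22383.6748 km


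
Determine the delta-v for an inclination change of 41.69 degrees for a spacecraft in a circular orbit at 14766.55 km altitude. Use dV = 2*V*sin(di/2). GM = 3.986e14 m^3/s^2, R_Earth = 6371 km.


r = 21137.5500 km = 2.113755e+07 m
V = sqrt(mu/r) = 4342.5150 m/s
di = 41.69 deg = 0.7276278 rad
dV = 2*V*sin(di/2) = 2*4342.5150*sin(0.3638139)
dV = 3090.4903 m/s = 3.0905 km/s

3.0905 km/s


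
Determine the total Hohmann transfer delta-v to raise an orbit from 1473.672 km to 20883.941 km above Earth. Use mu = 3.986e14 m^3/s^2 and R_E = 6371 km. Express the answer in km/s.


r1 = 7844.6720 km = 7.844672e+06 m
r2 = 27254.9410 km = 2.7254941e+07 m
dv1 = sqrt(mu/r1)*(sqrt(2*r2/(r1+r2)) - 1) = 1754.9420 m/s
dv2 = sqrt(mu/r2)*(1 - sqrt(2*r1/(r1+r2))) = 1267.4449 m/s
total dv = |dv1| + |dv2| = 1754.9420 + 1267.4449 = 3022.3869 m/s = 3.0224 km/s

3.0224 km/s


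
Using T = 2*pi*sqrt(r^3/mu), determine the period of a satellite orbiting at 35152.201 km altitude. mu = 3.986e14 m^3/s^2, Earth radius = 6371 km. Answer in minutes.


r = 41523.2010 km = 4.1523201e+07 m
T = 2*pi*sqrt(r^3/mu) = 2*pi*sqrt(7.1593316e+22 / 3.986e14)
T = 84206.8574 s = 1403.4476 min

1403.4476 minutes


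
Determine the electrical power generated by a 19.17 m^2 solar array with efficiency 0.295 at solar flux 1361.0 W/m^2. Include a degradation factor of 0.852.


P = area * eta * S * degradation
P = 19.17 * 0.295 * 1361.0 * 0.852
P = 6557.5536 W

6557.5536 W


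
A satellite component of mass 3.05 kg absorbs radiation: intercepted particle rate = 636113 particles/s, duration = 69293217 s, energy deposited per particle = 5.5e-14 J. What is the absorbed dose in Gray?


Total energy deposited = rate * time * E_per
  = 636113 * 69293217 * 5.5e-14 = 2.4243 J
Dose = E_total / mass = 2.4243 / 3.05
Dose = 0.7948549 Gy

0.7949 Gy


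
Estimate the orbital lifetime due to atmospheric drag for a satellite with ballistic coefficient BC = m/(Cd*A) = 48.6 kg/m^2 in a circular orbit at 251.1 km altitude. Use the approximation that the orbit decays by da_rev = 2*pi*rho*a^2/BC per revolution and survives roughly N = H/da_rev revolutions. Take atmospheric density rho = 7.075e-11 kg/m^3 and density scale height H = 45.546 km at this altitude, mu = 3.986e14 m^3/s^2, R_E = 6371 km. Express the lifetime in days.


a = R_E + alt = 6622.1000 km = 6.6221e+06 m
da_rev = 2*pi*rho*a^2/BC = 2*pi*7.075e-11*(6.6221e+06)^2/48.6 = 401.108174 m per revolution
N = H/da_rev = 45546.0000 m / 401.108174 m = 113.5504 revolutions
P = 2*pi*sqrt(a^3/mu) = 5362.9633 s
lifetime = N*P = 113.5504 * 5362.9633 = 608966.7105 s = 7.0482 days

7.0482 days


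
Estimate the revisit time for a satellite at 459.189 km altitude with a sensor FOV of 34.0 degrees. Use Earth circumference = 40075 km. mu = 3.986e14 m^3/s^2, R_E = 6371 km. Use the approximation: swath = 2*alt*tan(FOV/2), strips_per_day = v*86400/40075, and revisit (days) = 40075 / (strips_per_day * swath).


swath = 2*459.189*tan(0.296706) = 280.7763 km
v = sqrt(mu/r) = 7639.2775 m/s = 7.6393 km/s
strips/day = v*86400/40075 = 7.6393*86400/40075 = 16.4700
coverage/day = strips * swath = 16.4700 * 280.7763 = 4624.3745 km
revisit = 40075 / 4624.3745 = 8.6660 days

8.6660 days


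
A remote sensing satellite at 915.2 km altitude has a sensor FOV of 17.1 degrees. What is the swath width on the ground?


FOV = 17.1 deg = 0.2984513 rad
swath = 2 * alt * tan(FOV/2) = 2 * 915.2 * tan(0.1492257)
swath = 2 * 915.2 * 0.1503433
swath = 275.1883 km

275.1883 km


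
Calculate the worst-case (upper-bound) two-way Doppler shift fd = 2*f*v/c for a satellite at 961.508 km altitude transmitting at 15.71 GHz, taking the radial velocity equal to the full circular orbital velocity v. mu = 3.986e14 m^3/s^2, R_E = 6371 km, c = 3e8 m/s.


r = 7.332508e+06 m
v = sqrt(mu/r) = 7372.9684 m/s (worst-case radial velocity)
f = 15.71 GHz = 1.571e+10 Hz
fd = 2*f*v/c = 2*1.571e+10*7372.9684/3.0e+08
fd = 772195.5605 Hz

772195.5605 Hz


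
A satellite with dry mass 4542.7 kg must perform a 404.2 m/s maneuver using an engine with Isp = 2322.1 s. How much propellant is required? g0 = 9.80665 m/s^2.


ve = Isp * g0 = 2322.1 * 9.80665 = 22772.021965 m/s
mass ratio = exp(dv/ve) = exp(404.2/22772.021965) = 1.01790832
m_prop = m_dry * (mr - 1) = 4542.7 * (1.01790832 - 1)
m_prop = 81.3521 kg

81.3521 kg


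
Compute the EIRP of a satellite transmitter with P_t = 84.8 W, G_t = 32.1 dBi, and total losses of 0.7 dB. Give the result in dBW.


Pt = 84.8 W = 19.2840 dBW
EIRP = Pt_dBW + Gt - losses = 19.2840 + 32.1 - 0.7 = 50.6840 dBW

50.6840 dBW


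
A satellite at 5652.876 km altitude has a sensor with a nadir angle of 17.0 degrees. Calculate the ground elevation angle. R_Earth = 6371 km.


r = R_E + alt = 12023.8760 km
Law of sines in the satellite / Earth-center / ground-point triangle:
  sin(nadir)/R_E = sin(90 + el)/r  =>  cos(el) = (r/R_E)*sin(nadir)
cos(el) = (12023.8760 / 6371.0000) * sin(17.0 deg) = 0.551788
el = arccos(0.551788) = 56.5102 deg
(Earth-central angle = 90 - nadir - el = 16.4898 deg)

56.5102 degrees


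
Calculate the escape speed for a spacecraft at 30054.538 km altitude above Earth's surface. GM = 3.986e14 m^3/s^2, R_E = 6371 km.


r = 6371.0 + 30054.538 = 36425.5380 km = 3.6425538e+07 m
v_esc = sqrt(2*mu/r) = sqrt(2*3.986e14 / 3.6425538e+07)
v_esc = 4678.2202 m/s = 4.6782 km/s

4.6782 km/s


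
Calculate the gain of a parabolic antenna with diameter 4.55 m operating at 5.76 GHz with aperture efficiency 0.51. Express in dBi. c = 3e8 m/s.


lambda = c/f = 3e8 / 5.76e+09 = 0.05208333 m
G = eta*(pi*D/lambda)^2 = 0.51*(pi*4.55/0.05208333)^2
G = 38414.4989 (linear)
G = 10*log10(38414.4989) = 45.8450 dBi

45.8450 dBi


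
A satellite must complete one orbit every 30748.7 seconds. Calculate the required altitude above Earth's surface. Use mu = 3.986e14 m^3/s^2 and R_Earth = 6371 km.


T = 30748.7 s
r = (mu*T^2/(4*pi^2))^(1/3) = (3.986e14 * 30748.7^2 / (4*pi^2))^(1/3)
r = 2.1213404e+07 m = 21213.4038 km
alt = r - R_E = 21213.4038 - 6371 = 14842.4038 km

14842.4038 km


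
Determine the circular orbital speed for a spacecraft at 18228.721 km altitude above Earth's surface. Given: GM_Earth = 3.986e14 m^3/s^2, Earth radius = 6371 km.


r = R_E + alt = 6371.0 + 18228.721 = 24599.7210 km = 2.4599721e+07 m
v = sqrt(mu/r) = sqrt(3.986e14 / 2.4599721e+07) = 4025.3492 m/s = 4.0253 km/s

4.0253 km/s


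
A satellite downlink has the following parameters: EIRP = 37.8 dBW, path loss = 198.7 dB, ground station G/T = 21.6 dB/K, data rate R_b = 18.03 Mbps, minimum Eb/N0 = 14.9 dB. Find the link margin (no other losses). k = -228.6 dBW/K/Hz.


C/N0 = EIRP - FSPL + G/T - k = 37.8 - 198.7 + 21.6 - (-228.6)
C/N0 = 89.3000 dB-Hz
R_b = 18.03 Mbps = 1.803e+07 bps -> 10*log10(R_b) = 72.5600 dB-Hz
Eb/N0 = C/N0 - 10*log10(R_b) = 89.3000 - 72.5600 = 16.7400 dB
Margin = Eb/N0 - Eb/N0_req = 16.7400 - 14.9 = 1.8400 dB (link closes)

1.8400 dB


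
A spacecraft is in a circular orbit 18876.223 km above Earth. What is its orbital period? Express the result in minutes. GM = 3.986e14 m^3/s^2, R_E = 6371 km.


r = 25247.2230 km = 2.5247223e+07 m
T = 2*pi*sqrt(r^3/mu) = 2*pi*sqrt(1.6093142e+22 / 3.986e14)
T = 39923.7792 s = 665.3963 min

665.3963 minutes


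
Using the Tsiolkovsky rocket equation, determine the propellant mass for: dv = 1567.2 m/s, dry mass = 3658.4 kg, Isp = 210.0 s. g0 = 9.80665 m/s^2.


ve = Isp * g0 = 210.0 * 9.80665 = 2059.396500 m/s
mass ratio = exp(dv/ve) = exp(1567.2/2059.396500) = 2.14041480
m_prop = m_dry * (mr - 1) = 3658.4 * (2.14041480 - 1)
m_prop = 4172.0935 kg

4172.0935 kg


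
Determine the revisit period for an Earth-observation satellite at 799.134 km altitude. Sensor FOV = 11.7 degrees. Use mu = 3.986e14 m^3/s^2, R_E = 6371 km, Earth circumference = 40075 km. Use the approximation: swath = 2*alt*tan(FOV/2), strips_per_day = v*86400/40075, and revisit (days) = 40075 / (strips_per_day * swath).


swath = 2*799.134*tan(0.1021018) = 163.7554 km
v = sqrt(mu/r) = 7455.9848 m/s = 7.4560 km/s
strips/day = v*86400/40075 = 7.4560*86400/40075 = 16.0748
coverage/day = strips * swath = 16.0748 * 163.7554 = 2632.3333 km
revisit = 40075 / 2632.3333 = 15.2241 days

15.2241 days


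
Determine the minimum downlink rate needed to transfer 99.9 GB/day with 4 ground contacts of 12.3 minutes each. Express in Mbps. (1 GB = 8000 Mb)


total contact time = 4 * 12.3 * 60 = 2952.0000 s
data = 99.9 GB = 799200.0000 Mb
rate = 799200.0000 / 2952.0000 = 270.7317 Mbps

270.7317 Mbps


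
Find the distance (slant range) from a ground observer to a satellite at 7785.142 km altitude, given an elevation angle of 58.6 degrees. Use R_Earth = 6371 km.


h = 7785.142 km, el = 58.6 deg
d = -R_E*sin(el) + sqrt((R_E*sin(el))^2 + 2*R_E*h + h^2)
d = -6371.0000*sin(1.0228) + sqrt((6371.0000*0.8535508)^2 + 2*6371.0000*7785.142 + 7785.142^2)
d = 8323.5051 km

8323.5051 km


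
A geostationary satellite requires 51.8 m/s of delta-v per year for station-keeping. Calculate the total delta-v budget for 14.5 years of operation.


dV = rate * years = 51.8 * 14.5
dV = 751.1000 m/s

751.1000 m/s


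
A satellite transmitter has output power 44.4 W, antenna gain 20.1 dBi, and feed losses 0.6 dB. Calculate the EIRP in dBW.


Pt = 44.4 W = 16.4738 dBW
EIRP = Pt_dBW + Gt - losses = 16.4738 + 20.1 - 0.6 = 35.9738 dBW

35.9738 dBW


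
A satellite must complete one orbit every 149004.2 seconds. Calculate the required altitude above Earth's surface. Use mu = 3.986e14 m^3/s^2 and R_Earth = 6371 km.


T = 149004.2 s
r = (mu*T^2/(4*pi^2))^(1/3) = (3.986e14 * 149004.2^2 / (4*pi^2))^(1/3)
r = 6.0747003e+07 m = 60747.0034 km
alt = r - R_E = 60747.0034 - 6371 = 54376.0034 km

54376.0034 km


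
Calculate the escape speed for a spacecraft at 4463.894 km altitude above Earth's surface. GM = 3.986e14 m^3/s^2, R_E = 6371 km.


r = 6371.0 + 4463.894 = 10834.8940 km = 1.0834894e+07 m
v_esc = sqrt(2*mu/r) = sqrt(2*3.986e14 / 1.0834894e+07)
v_esc = 8577.7091 m/s = 8.5777 km/s

8.5777 km/s


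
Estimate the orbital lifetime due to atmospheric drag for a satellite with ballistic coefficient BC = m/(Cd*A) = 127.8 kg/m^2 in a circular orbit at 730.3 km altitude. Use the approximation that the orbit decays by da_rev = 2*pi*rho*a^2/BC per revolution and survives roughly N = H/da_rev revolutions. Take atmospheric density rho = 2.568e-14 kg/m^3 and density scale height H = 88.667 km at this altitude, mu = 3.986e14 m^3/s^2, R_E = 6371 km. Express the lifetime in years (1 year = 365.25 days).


a = R_E + alt = 7101.3000 km = 7.1013e+06 m
da_rev = 2*pi*rho*a^2/BC = 2*pi*2.568e-14*(7.1013e+06)^2/127.8 = 0.0636677869 m per revolution
N = H/da_rev = 88667.0000 m / 0.0636677869 m = 1.3926509e+06 revolutions
P = 2*pi*sqrt(a^3/mu) = 5955.4970 s
lifetime = N*P = 1.3926509e+06 * 5955.4970 = 8.2939282e+09 s = 95994.5394 days
years = 95994.5394 / 365.25 = 262.8187 years

262.8187 years


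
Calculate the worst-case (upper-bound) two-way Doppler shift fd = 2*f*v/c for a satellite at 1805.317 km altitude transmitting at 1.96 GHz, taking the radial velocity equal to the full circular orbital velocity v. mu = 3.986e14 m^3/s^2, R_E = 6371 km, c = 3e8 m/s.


r = 8.176317e+06 m
v = sqrt(mu/r) = 6982.1598 m/s (worst-case radial velocity)
f = 1.96 GHz = 1.96e+09 Hz
fd = 2*f*v/c = 2*1.96e+09*6982.1598/3.0e+08
fd = 91233.5552 Hz

91233.5552 Hz


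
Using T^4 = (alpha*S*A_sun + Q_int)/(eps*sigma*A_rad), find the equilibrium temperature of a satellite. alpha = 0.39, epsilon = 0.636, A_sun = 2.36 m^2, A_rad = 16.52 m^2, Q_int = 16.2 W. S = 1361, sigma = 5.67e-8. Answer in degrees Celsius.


Numerator = alpha*S*A_sun + Q_int = 0.39*1361*2.36 + 16.2 = 1268.8644 W
Denominator = eps*sigma*A_rad = 0.636*5.67e-8*16.52 = 5.9573102e-07 W/K^4
T^4 = 2.1299284e+09 K^4
T = 214.8282 K = -58.3218 C

-58.3218 degrees Celsius


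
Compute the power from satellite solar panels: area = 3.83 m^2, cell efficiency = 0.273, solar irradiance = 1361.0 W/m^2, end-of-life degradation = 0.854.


P = area * eta * S * degradation
P = 3.83 * 0.273 * 1361.0 * 0.854
P = 1215.2830 W

1215.2830 W


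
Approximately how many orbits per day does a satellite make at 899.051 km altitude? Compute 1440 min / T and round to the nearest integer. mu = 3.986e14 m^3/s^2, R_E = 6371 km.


r = 7.270051e+06 m
T = 2*pi*sqrt(r^3/mu) = 6169.0375 s = 102.8173 min
revs/day = 1440 / 102.8173 = 14.0054
Rounded: 14 revolutions per day

14 revolutions per day


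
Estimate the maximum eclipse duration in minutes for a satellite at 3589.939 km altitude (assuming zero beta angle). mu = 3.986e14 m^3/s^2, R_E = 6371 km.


r = 9960.9390 km
T = 164.8961 min
Eclipse fraction = arcsin(R_E/r)/pi = arcsin(6371.0000/9960.9390)/pi
= arcsin(0.6395983)/pi = 0.2208993
Eclipse duration = 0.2208993 * 164.8961 = 36.4254 min

36.4254 minutes


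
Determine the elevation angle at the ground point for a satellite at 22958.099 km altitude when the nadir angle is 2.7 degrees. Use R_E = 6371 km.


r = R_E + alt = 29329.0990 km
Law of sines in the satellite / Earth-center / ground-point triangle:
  sin(nadir)/R_E = sin(90 + el)/r  =>  cos(el) = (r/R_E)*sin(nadir)
cos(el) = (29329.0990 / 6371.0000) * sin(2.7 deg) = 0.216856
el = arccos(0.216856) = 77.4756 deg
(Earth-central angle = 90 - nadir - el = 9.8244 deg)

77.4756 degrees


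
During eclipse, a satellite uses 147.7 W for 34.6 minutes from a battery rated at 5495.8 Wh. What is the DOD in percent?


E_used = P * t / 60 = 147.7 * 34.6 / 60 = 85.1737 Wh
DOD = E_used / E_total * 100 = 85.1737 / 5495.8 * 100
DOD = 1.5498 %

1.5498 %


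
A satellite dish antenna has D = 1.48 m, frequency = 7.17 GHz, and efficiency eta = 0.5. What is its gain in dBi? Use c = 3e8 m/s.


lambda = c/f = 3e8 / 7.17e+09 = 0.041841 m
G = eta*(pi*D/lambda)^2 = 0.5*(pi*1.48/0.041841)^2
G = 6174.3178 (linear)
G = 10*log10(6174.3178) = 37.9059 dBi

37.9059 dBi


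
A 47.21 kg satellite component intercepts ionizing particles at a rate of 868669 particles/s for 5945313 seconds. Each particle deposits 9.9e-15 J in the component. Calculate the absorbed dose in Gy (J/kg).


Total energy deposited = rate * time * E_per
  = 868669 * 5945313 * 9.9e-15 = 0.05112864 J
Dose = E_total / mass = 0.05112864 / 47.21
Dose = 0.001083004 Gy

0.0011 Gy


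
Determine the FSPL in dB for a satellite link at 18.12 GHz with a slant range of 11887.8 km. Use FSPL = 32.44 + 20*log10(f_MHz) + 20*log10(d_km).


f = 18.12 GHz = 18120.0000 MHz
d = 11887.8 km
FSPL = 32.44 + 20*log10(18120.0000) + 20*log10(11887.8)
FSPL = 32.44 + 85.1632 + 81.5020
FSPL = 199.1052 dB

199.1052 dB


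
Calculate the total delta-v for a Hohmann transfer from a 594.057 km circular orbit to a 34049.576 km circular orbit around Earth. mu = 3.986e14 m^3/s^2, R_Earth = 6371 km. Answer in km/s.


r1 = 6965.0570 km = 6.965057e+06 m
r2 = 40420.5760 km = 4.0420576e+07 m
dv1 = sqrt(mu/r1)*(sqrt(2*r2/(r1+r2)) - 1) = 2316.0073 m/s
dv2 = sqrt(mu/r2)*(1 - sqrt(2*r1/(r1+r2))) = 1437.6386 m/s
total dv = |dv1| + |dv2| = 2316.0073 + 1437.6386 = 3753.6459 m/s = 3.7536 km/s

3.7536 km/s


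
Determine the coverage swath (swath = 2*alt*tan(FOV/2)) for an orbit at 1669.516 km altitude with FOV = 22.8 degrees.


FOV = 22.8 deg = 0.3979351 rad
swath = 2 * alt * tan(FOV/2) = 2 * 1669.516 * tan(0.1989675)
swath = 2 * 1669.516 * 0.2016354
swath = 673.2670 km

673.2670 km


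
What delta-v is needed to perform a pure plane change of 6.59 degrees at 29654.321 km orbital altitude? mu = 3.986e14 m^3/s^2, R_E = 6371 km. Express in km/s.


r = 36025.3210 km = 3.6025321e+07 m
V = sqrt(mu/r) = 3326.3253 m/s
di = 6.59 deg = 0.1150172 rad
dV = 2*V*sin(di/2) = 2*3326.3253*sin(0.0575086)
dV = 382.3738 m/s = 0.3823738 km/s

0.3824 km/s


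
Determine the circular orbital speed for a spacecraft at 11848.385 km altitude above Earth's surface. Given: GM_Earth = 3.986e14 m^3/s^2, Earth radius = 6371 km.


r = R_E + alt = 6371.0 + 11848.385 = 18219.3850 km = 1.8219385e+07 m
v = sqrt(mu/r) = sqrt(3.986e14 / 1.8219385e+07) = 4677.3707 m/s = 4.6774 km/s

4.6774 km/s
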